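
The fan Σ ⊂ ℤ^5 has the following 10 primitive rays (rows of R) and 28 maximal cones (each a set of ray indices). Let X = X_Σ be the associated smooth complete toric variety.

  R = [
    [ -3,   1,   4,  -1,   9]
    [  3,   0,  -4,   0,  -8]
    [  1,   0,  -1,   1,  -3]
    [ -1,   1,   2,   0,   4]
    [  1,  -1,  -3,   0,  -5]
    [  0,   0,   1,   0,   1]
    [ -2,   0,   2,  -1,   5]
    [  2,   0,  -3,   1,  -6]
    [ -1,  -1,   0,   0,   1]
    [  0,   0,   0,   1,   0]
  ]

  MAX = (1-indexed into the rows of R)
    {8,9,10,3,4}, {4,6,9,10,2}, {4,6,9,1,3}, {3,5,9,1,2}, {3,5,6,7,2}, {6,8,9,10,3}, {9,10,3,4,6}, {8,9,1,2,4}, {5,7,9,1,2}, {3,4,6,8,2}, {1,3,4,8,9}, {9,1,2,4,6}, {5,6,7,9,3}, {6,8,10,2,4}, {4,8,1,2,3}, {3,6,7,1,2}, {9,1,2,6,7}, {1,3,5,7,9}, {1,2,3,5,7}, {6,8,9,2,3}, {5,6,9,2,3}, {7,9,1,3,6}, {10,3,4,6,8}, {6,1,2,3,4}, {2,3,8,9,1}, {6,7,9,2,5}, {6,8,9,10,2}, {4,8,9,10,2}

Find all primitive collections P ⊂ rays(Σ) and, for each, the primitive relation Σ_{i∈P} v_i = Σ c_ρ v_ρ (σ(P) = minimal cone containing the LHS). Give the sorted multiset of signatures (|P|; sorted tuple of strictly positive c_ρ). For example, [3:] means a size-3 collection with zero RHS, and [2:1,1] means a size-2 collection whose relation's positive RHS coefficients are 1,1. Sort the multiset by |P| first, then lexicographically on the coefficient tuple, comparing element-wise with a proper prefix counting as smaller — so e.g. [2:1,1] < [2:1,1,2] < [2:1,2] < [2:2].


The 14 primitive collections of Σ (r=10, n=5):

  • {4,7}:  v_{4} + v_{7} = v_{1}  ⟹  sig = [2:1]
  • {5,10}:  v_{5} + v_{10} = v_{8} + v_{9}  ⟹  sig = [2:1,1]
  • {7,10}:  v_{7} + v_{10} = v_{4} + v_{9}  ⟹  sig = [2:1,1]
  • {4,5}:  v_{4} + v_{5} = v_{1} + v_{2} + v_{3} + v_{9}  ⟹  sig = [2:1,1,1,1]
  • {7,8}:  v_{7} + v_{8} = v_{1} + v_{2} + v_{3} + v_{9}  ⟹  sig = [2:1,1,1,1]
  • {1,10}:  v_{1} + v_{10} = 2·v_{4} + v_{9}  ⟹  sig = [2:1,2]
  • {5,8}:  v_{5} + v_{8} = v_{1} + 2·v_{2} + 2·v_{3} + 2·v_{9}  ⟹  sig = [2:1,2,2,2]
  • {1,5,6}:  v_{1} + v_{5} + v_{6} = v_{7}  ⟹  sig = [3:1]
  • {1,6,8}:  v_{1} + v_{6} + v_{8} = v_{4}  ⟹  sig = [3:1]
  • {2,3,10}:  v_{2} + v_{3} + v_{10} = v_{6} + 2·v_{8}  ⟹  sig = [3:1,2]
  • {2,3,4,9}:  v_{2} + v_{3} + v_{4} + v_{9} = v_{8}  ⟹  sig = [4:1]
  • {2,3,7,9}:  v_{2} + v_{3} + v_{7} + v_{9} = v_{5}  ⟹  sig = [4:1]
  • {4,6,8,9}:  v_{4} + v_{6} + v_{8} + v_{9} = v_{10}  ⟹  sig = [4:1]
  • {1,2,3,6,9}:  v_{1} + v_{2} + v_{3} + v_{6} + v_{9} = 0  ⟹  sig = [5:]

Signatures (|P|; sorted positive RHS coefficients), sorted:
{ [2:1],  [2:1,1] ×2,  [2:1,1,1,1] ×2,  [2:1,2],  [2:1,2,2,2],  [3:1] ×2,  [3:1,2],  [4:1] ×3,  [5:] }


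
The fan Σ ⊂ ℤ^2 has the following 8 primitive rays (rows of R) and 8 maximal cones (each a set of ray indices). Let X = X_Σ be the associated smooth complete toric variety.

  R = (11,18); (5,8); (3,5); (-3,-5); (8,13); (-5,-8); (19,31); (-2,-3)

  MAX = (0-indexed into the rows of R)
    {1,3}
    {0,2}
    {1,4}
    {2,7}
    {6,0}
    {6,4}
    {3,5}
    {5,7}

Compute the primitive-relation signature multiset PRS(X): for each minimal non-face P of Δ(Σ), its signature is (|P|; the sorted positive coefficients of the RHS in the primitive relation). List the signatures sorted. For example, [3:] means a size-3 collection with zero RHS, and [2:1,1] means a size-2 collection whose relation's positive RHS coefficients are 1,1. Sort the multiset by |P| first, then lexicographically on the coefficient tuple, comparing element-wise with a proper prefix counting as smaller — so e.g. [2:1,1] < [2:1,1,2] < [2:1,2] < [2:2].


|primitive collections| = 20. Relations:

  P = {1,5}:  v_{1} + v_{5} = 0 — sig = [2:]
  P = {2,3}:  v_{2} + v_{3} = 0 — sig = [2:]
  P = {0,3}:  v_{0} + v_{3} = v_{4} — sig = [2:1]
  P = {0,4}:  v_{0} + v_{4} = v_{6} — sig = [2:1]
  P = {1,2}:  v_{1} + v_{2} = v_{4} — sig = [2:1]
  P = {1,7}:  v_{1} + v_{7} = v_{2} — sig = [2:1]
  P = {2,4}:  v_{2} + v_{4} = v_{0} — sig = [2:1]
  P = {2,5}:  v_{2} + v_{5} = v_{7} — sig = [2:1]
  P = {3,4}:  v_{3} + v_{4} = v_{1} — sig = [2:1]
  P = {3,7}:  v_{3} + v_{7} = v_{5} — sig = [2:1]
  P = {4,5}:  v_{4} + v_{5} = v_{2} — sig = [2:1]
  P = {5,6}:  v_{5} + v_{6} = v_{0} + v_{2} — sig = [2:1,1]
  P = {6,7}:  v_{6} + v_{7} = v_{0} + 2·v_{2} — sig = [2:1,2]
  P = {0,1}:  v_{0} + v_{1} = 2·v_{4} — sig = [2:2]
  P = {0,5}:  v_{0} + v_{5} = 2·v_{2} — sig = [2:2]
  P = {2,6}:  v_{2} + v_{6} = 2·v_{0} — sig = [2:2]
  P = {3,6}:  v_{3} + v_{6} = 2·v_{4} — sig = [2:2]
  P = {4,7}:  v_{4} + v_{7} = 2·v_{2} — sig = [2:2]
  P = {0,7}:  v_{0} + v_{7} = 3·v_{2} — sig = [2:3]
  P = {1,6}:  v_{1} + v_{6} = 3·v_{4} — sig = [2:3]

Hence PRS(X_Σ) =
    |P|=2: 20 collections, coeffs (), (), (1), (1), (1), (1), (1), (1), (1), (1), (1), (1,1), (1,2), (2), (2), (2), (2), (2), (3), (3)


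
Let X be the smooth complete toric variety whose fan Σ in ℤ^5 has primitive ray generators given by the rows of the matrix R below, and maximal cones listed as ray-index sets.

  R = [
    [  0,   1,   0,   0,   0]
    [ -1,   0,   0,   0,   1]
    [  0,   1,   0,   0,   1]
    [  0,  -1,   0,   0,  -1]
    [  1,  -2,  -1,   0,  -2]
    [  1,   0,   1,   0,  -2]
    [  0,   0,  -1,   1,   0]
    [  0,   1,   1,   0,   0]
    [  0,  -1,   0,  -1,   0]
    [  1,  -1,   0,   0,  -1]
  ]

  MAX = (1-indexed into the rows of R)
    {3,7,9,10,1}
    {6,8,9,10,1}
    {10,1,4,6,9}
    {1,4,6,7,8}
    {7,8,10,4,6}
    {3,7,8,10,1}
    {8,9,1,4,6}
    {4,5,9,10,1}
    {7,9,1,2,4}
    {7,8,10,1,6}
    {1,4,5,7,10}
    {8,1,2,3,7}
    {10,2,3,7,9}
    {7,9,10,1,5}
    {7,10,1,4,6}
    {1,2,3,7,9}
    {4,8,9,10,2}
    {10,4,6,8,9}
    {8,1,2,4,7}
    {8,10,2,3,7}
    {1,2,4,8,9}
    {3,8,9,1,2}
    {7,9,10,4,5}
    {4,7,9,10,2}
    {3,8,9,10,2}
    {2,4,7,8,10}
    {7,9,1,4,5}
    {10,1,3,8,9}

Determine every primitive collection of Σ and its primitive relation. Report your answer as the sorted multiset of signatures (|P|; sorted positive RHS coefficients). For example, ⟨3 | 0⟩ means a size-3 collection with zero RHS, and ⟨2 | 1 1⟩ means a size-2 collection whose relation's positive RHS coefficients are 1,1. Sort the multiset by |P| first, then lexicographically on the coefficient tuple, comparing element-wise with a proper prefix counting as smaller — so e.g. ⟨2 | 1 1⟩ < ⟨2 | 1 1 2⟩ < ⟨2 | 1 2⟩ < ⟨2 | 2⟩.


Primitive collections (12):

  {3,4}:  v_{3} + v_{4} = 0 — sig = ⟨2 | 0⟩
  {2,6}:  v_{2} + v_{6} = v_{4} + v_{8} — sig = ⟨2 | 1 1⟩
  {2,5}:  v_{2} + v_{5} = v_{4} + v_{7} + v_{9} — sig = ⟨2 | 1 1 1⟩
  {3,6}:  v_{3} + v_{6} = v_{1} + v_{8} + v_{10} — sig = ⟨2 | 1 1 1⟩
  {5,8}:  v_{5} + v_{8} = v_{1} + v_{4} + v_{10} — sig = ⟨2 | 1 1 1⟩
  {3,5}:  v_{3} + v_{5} = v_{1} + v_{7} + v_{9} + v_{10} — sig = ⟨2 | 1 1 1 1⟩
  {5,6}:  v_{5} + v_{6} = 2·v_{1} + 2·v_{4} + 2·v_{10} — sig = ⟨2 | 2 2 2⟩
  {1,2,10}:  v_{1} + v_{2} + v_{10} = 0 — sig = ⟨3 | 0⟩
  {7,8,9}:  v_{7} + v_{8} + v_{9} = 0 — sig = ⟨3 | 0⟩
  {6,7,9}:  v_{6} + v_{7} + v_{9} = v_{1} + v_{4} + v_{10} — sig = ⟨3 | 1 1 1⟩
  {1,4,8,10}:  v_{1} + v_{4} + v_{8} + v_{10} = v_{6} — sig = ⟨4 | 1⟩
  {1,4,7,9,10}:  v_{1} + v_{4} + v_{7} + v_{9} + v_{10} = v_{5} — sig = ⟨5 | 1⟩

Signatures (|P|; sorted positive RHS coefficients), sorted:
    |P|=2: 7 collections, coeffs (), (1,1), (1,1,1), (1,1,1), (1,1,1), (1,1,1,1), (2,2,2)
    |P|=3: 3 collections, coeffs (), (), (1,1,1)
    |P|=4: 1 collection, coeffs (1)
    |P|=5: 1 collection, coeffs (1)


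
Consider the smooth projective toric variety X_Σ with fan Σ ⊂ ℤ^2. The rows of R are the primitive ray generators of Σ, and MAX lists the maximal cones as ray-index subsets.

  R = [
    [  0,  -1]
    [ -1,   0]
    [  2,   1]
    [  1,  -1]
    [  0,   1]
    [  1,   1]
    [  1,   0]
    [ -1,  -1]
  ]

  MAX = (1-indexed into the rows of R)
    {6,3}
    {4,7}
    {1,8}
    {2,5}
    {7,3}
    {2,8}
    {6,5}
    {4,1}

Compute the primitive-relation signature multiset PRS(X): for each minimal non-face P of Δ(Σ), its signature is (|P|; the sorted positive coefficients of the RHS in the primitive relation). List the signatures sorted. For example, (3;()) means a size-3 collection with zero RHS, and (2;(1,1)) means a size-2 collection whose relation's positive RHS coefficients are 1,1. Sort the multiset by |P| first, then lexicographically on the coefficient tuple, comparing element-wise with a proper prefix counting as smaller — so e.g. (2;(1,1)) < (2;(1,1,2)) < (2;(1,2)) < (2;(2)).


|primitive collections| = 20. Relations:

  • {1,5}:  v_{1} + v_{5} = 0 — sig = (2;())
  • {2,7}:  v_{2} + v_{7} = 0 — sig = (2;())
  • {6,8}:  v_{6} + v_{8} = 0 — sig = (2;())
  • {1,2}:  v_{1} + v_{2} = v_{8} — sig = (2;(1))
  • {1,6}:  v_{1} + v_{6} = v_{7} — sig = (2;(1))
  • {1,7}:  v_{1} + v_{7} = v_{4} — sig = (2;(1))
  • {2,3}:  v_{2} + v_{3} = v_{6} — sig = (2;(1))
  • {2,4}:  v_{2} + v_{4} = v_{1} — sig = (2;(1))
  • {2,6}:  v_{2} + v_{6} = v_{5} — sig = (2;(1))
  • {3,8}:  v_{3} + v_{8} = v_{7} — sig = (2;(1))
  • {4,5}:  v_{4} + v_{5} = v_{7} — sig = (2;(1))
  • {5,7}:  v_{5} + v_{7} = v_{6} — sig = (2;(1))
  • {5,8}:  v_{5} + v_{8} = v_{2} — sig = (2;(1))
  • {6,7}:  v_{6} + v_{7} = v_{3} — sig = (2;(1))
  • {7,8}:  v_{7} + v_{8} = v_{1} — sig = (2;(1))
  • {1,3}:  v_{1} + v_{3} = 2·v_{7} — sig = (2;(2))
  • {3,5}:  v_{3} + v_{5} = 2·v_{6} — sig = (2;(2))
  • {4,6}:  v_{4} + v_{6} = 2·v_{7} — sig = (2;(2))
  • {4,8}:  v_{4} + v_{8} = 2·v_{1} — sig = (2;(2))
  • {3,4}:  v_{3} + v_{4} = 3·v_{7} — sig = (2;(3))

so the primitive-relation signature multiset is
    |P|=2: 20 collections, coeffs (), (), (), (1), (1), (1), (1), (1), (1), (1), (1), (1), (1), (1), (1), (2), (2), (2), (2), (3)


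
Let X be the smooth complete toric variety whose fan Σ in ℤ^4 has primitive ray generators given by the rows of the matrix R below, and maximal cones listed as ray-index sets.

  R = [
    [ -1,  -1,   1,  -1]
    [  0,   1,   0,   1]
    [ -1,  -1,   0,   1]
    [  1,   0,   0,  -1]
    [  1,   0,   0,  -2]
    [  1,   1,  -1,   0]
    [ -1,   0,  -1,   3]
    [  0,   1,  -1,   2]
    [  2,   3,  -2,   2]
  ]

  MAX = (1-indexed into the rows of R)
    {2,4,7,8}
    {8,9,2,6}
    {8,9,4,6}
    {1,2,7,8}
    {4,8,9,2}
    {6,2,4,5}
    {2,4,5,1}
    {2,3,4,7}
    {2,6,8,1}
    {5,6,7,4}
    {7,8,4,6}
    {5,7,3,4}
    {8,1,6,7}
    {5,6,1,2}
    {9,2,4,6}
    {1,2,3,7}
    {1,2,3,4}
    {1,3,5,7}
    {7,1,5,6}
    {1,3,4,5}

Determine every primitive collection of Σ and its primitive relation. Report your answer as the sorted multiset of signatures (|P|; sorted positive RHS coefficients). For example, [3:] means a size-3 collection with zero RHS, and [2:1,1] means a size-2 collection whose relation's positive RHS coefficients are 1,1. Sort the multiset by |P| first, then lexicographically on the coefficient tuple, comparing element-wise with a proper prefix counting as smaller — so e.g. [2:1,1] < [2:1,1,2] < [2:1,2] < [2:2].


Δ(Σ) — 9 vertices, 14 min non-faces:

  P = {3,8}:  v_{3} + v_{8} = v_{7}  ⟹  sig = [2:1]
  P = {5,8}:  v_{5} + v_{8} = v_{6}  ⟹  sig = [2:1]
  P = {1,9}:  v_{1} + v_{9} = v_{2} + v_{6}  ⟹  sig = [2:1,1]
  P = {3,6}:  v_{3} + v_{6} = v_{5} + v_{7}  ⟹  sig = [2:1,1]
  P = {5,9}:  v_{5} + v_{9} = v_{2} + v_{4} + 2·v_{6}  ⟹  sig = [2:1,1,2]
  P = {3,9}:  v_{3} + v_{9} = v_{4} + 2·v_{8}  ⟹  sig = [2:1,2]
  P = {7,9}:  v_{7} + v_{9} = v_{4} + 3·v_{8}  ⟹  sig = [2:1,3]
  P = {1,4,8}:  v_{1} + v_{4} + v_{8} = 0  ⟹  sig = [3:]
  P = {2,3,5}:  v_{2} + v_{3} + v_{5} = 0  ⟹  sig = [3:]
  P = {1,4,6}:  v_{1} + v_{4} + v_{6} = v_{5}  ⟹  sig = [3:1]
  P = {1,4,7}:  v_{1} + v_{4} + v_{7} = v_{3}  ⟹  sig = [3:1]
  P = {2,5,7}:  v_{2} + v_{5} + v_{7} = v_{8}  ⟹  sig = [3:1]
  P = {2,6,7}:  v_{2} + v_{6} + v_{7} = 2·v_{8}  ⟹  sig = [3:2]
  P = {2,4,6,8}:  v_{2} + v_{4} + v_{6} + v_{8} = v_{9}  ⟹  sig = [4:1]

Signatures (|P|; sorted positive RHS coefficients), sorted:
    |P|=2: 7 collections, coeffs (1), (1), (1,1), (1,1), (1,1,2), (1,2), (1,3)
    |P|=3: 6 collections, coeffs (), (), (1), (1), (1), (2)
    |P|=4: 1 collection, coeffs (1)


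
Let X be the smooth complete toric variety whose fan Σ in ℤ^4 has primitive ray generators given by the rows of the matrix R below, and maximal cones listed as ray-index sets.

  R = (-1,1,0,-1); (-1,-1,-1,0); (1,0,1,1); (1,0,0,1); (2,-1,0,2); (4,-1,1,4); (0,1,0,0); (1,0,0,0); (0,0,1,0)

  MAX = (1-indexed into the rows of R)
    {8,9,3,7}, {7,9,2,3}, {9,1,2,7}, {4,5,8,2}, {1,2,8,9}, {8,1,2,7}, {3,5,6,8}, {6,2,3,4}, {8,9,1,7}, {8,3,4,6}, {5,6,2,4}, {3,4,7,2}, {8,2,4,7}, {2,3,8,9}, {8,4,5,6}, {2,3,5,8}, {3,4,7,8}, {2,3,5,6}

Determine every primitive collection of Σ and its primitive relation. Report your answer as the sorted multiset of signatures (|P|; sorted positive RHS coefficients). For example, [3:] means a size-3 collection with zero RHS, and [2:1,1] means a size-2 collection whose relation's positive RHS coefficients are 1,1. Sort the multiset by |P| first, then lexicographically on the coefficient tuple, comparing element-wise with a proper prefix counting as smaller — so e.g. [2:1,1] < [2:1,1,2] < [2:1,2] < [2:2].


|primitive collections| = 14. Relations:

  {1,4}:  v_{1} + v_{4} = v_{7}  so sig = [2:1]
  {1,5}:  v_{1} + v_{5} = v_{4}  so sig = [2:1]
  {4,9}:  v_{4} + v_{9} = v_{3}  so sig = [2:1]
  {1,3}:  v_{1} + v_{3} = v_{7} + v_{9}  so sig = [2:1,1]
  {5,9}:  v_{5} + v_{9} = v_{2} + 2·v_{3} + v_{8}  so sig = [2:1,1,2]
  {1,6}:  v_{1} + v_{6} = v_{3} + 2·v_{4}  so sig = [2:1,2]
  {6,9}:  v_{6} + v_{9} = 2·v_{3} + v_{5}  so sig = [2:1,2]
  {6,7}:  v_{6} + v_{7} = v_{3} + 3·v_{4}  so sig = [2:1,3]
  {5,7}:  v_{5} + v_{7} = 2·v_{4}  so sig = [2:2]
  {3,4,5}:  v_{3} + v_{4} + v_{5} = v_{6}  so sig = [3:1]
  {2,6,8}:  v_{2} + v_{6} + v_{8} = 2·v_{5}  so sig = [3:2]
  {2,7,8,9}:  v_{2} + v_{7} + v_{8} + v_{9} = 0  so sig = [4:]
  {2,3,4,8}:  v_{2} + v_{3} + v_{4} + v_{8} = v_{5}  so sig = [4:1]
  {2,3,7,8}:  v_{2} + v_{3} + v_{7} + v_{8} = v_{4}  so sig = [4:1]

so the primitive-relation signature multiset is
    |P|=2: 9 collections, coeffs (1), (1), (1), (1,1), (1,1,2), (1,2), (1,2), (1,3), (2)
    |P|=3: 2 collections, coeffs (1), (2)
    |P|=4: 3 collections, coeffs (), (1), (1)


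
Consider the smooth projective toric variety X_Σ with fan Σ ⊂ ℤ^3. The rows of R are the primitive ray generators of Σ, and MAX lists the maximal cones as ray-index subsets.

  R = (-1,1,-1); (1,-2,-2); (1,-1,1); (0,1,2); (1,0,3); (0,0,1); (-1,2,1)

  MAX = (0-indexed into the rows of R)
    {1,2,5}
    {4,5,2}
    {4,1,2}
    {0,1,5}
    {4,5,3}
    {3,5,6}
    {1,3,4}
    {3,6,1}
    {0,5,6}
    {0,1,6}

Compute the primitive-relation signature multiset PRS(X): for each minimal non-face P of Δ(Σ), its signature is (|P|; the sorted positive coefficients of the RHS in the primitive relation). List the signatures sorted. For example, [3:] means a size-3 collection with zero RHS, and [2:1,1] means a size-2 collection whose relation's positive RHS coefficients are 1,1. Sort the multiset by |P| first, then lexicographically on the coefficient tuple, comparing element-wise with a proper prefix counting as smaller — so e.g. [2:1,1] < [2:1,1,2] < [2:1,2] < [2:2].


|primitive collections| = 9. Relations:

  {0,2}:  v_{0} + v_{2} = 0 — sig = [2:]
  {0,3}:  v_{0} + v_{3} = v_{6} — sig = [2:1]
  {0,4}:  v_{0} + v_{4} = v_{3} — sig = [2:1]
  {2,3}:  v_{2} + v_{3} = v_{4} — sig = [2:1]
  {2,6}:  v_{2} + v_{6} = v_{3} — sig = [2:1]
  {4,6}:  v_{4} + v_{6} = 2·v_{3} — sig = [2:2]
  {1,5,6}:  v_{1} + v_{5} + v_{6} = 0 — sig = [3:]
  {1,3,5}:  v_{1} + v_{3} + v_{5} = v_{2} — sig = [3:1]
  {1,4,5}:  v_{1} + v_{4} + v_{5} = 2·v_{2} — sig = [3:2]

Hence PRS(X_Σ) =
    |P|=2: 6 collections, coeffs (), (1), (1), (1), (1), (2)
    |P|=3: 3 collections, coeffs (), (1), (2)


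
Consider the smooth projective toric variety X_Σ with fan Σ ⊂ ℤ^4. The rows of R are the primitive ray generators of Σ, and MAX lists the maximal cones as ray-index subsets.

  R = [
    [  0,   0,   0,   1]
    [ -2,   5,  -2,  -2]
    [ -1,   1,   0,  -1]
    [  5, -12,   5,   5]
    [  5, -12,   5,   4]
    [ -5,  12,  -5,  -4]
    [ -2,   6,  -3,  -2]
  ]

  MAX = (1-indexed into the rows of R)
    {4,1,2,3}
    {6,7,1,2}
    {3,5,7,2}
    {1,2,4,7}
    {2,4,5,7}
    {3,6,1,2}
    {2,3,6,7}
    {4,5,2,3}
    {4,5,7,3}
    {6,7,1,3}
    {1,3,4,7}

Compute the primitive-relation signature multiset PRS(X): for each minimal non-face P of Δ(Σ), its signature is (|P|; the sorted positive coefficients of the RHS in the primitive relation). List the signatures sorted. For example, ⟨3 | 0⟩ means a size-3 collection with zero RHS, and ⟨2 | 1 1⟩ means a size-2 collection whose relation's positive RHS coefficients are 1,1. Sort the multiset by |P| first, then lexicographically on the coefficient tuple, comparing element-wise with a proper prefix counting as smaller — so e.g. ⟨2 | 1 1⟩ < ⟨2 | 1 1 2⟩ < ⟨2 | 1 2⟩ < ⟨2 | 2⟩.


Primitive collections (5):

  P={5,6}:  v_{5} + v_{6} = 0 — sig = ⟨2 | 0⟩
  P={1,5}:  v_{1} + v_{5} = v_{4} — sig = ⟨2 | 1⟩
  P={4,6}:  v_{4} + v_{6} = v_{1} — sig = ⟨2 | 1⟩
  P={2,3,4,7}:  v_{2} + v_{3} + v_{4} + v_{7} = 0 — sig = ⟨4 | 0⟩
  P={1,2,3,7}:  v_{1} + v_{2} + v_{3} + v_{7} = v_{6} — sig = ⟨4 | 1⟩

Signatures (|P|; sorted positive RHS coefficients), sorted:
    |P|=2: 3 collections, coeffs (), (1), (1)
    |P|=4: 2 collections, coeffs (), (1)


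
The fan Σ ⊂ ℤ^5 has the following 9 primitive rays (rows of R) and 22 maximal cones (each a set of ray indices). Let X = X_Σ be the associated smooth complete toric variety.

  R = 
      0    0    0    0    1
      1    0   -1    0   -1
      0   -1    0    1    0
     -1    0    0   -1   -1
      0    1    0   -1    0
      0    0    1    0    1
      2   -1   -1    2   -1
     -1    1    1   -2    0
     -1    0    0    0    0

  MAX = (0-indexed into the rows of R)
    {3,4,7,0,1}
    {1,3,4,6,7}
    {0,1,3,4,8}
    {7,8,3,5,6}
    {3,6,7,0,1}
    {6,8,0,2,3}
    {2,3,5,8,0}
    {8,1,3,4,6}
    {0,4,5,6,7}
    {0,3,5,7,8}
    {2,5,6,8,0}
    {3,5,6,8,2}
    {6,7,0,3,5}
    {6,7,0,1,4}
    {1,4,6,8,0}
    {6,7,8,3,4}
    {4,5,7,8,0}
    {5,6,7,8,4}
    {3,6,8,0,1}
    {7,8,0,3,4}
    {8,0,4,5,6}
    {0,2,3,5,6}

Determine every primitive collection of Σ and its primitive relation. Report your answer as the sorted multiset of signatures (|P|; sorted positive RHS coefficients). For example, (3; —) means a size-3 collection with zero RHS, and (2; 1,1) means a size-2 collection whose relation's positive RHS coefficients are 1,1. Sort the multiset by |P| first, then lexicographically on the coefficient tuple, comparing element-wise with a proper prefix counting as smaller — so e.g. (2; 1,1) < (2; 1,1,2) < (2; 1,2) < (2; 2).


9 minimal non-faces of Δ(Σ) (on 9 rays):

  P = {2,4}:  v_{2} + v_{4} = 0 — sig = (2; —)
  P = {2,7}:  v_{2} + v_{7} = v_{3} + v_{5} — sig = (2; 1,1)
  P = {1,2}:  v_{1} + v_{2} = v_{0} + v_{3} + v_{6} — sig = (2; 1,1,1)
  P = {1,5}:  v_{1} + v_{5} = v_{0} + v_{6} + v_{7} — sig = (2; 1,1,1)
  P = {3,4,5}:  v_{3} + v_{4} + v_{5} = v_{7} — sig = (3; 1)
  P = {1,7,8}:  v_{1} + v_{7} + v_{8} = v_{3} + v_{4} — sig = (3; 1,1)
  P = {0,6,7,8}:  v_{0} + v_{6} + v_{7} + v_{8} = 0 — sig = (4; —)
  P = {0,3,4,6}:  v_{0} + v_{3} + v_{4} + v_{6} = v_{1} — sig = (4; 1)
  P = {0,3,5,6,8}:  v_{0} + v_{3} + v_{5} + v_{6} + v_{8} = v_{2} — sig = (5; 1)

Signatures (|P|; sorted positive RHS coefficients), sorted:
[(2; —), (2; 1,1), (2; 1,1,1), (2; 1,1,1), (3; 1), (3; 1,1), (4; —), (4; 1), (5; 1)]


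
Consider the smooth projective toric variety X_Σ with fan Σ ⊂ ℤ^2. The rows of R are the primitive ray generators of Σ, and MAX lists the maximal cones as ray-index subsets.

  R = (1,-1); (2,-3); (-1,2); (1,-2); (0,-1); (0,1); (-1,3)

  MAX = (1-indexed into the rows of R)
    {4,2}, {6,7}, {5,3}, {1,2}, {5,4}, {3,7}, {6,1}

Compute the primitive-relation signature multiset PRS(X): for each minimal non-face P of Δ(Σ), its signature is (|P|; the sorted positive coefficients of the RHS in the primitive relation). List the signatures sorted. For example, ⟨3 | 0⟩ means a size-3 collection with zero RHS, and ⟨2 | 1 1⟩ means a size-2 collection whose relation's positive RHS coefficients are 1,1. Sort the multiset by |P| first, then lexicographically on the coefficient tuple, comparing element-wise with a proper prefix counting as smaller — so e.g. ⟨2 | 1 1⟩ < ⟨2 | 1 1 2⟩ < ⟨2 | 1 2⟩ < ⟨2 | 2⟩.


The 14 primitive collections of Σ (r=7, n=2):

  P = {3,4}:  v_{3} + v_{4} = 0 ; sig = ⟨2 | 0⟩
  P = {5,6}:  v_{5} + v_{6} = 0 ; sig = ⟨2 | 0⟩
  P = {1,3}:  v_{1} + v_{3} = v_{6} ; sig = ⟨2 | 1⟩
  P = {1,4}:  v_{1} + v_{4} = v_{2} ; sig = ⟨2 | 1⟩
  P = {1,5}:  v_{1} + v_{5} = v_{4} ; sig = ⟨2 | 1⟩
  P = {2,3}:  v_{2} + v_{3} = v_{1} ; sig = ⟨2 | 1⟩
  P = {3,6}:  v_{3} + v_{6} = v_{7} ; sig = ⟨2 | 1⟩
  P = {4,6}:  v_{4} + v_{6} = v_{1} ; sig = ⟨2 | 1⟩
  P = {4,7}:  v_{4} + v_{7} = v_{6} ; sig = ⟨2 | 1⟩
  P = {5,7}:  v_{5} + v_{7} = v_{3} ; sig = ⟨2 | 1⟩
  P = {2,7}:  v_{2} + v_{7} = v_{1} + v_{6} ; sig = ⟨2 | 1 1⟩
  P = {1,7}:  v_{1} + v_{7} = 2·v_{6} ; sig = ⟨2 | 2⟩
  P = {2,5}:  v_{2} + v_{5} = 2·v_{4} ; sig = ⟨2 | 2⟩
  P = {2,6}:  v_{2} + v_{6} = 2·v_{1} ; sig = ⟨2 | 2⟩

Sorted signature multiset PRS(X):
[⟨2 | 0⟩, ⟨2 | 0⟩, ⟨2 | 1⟩, ⟨2 | 1⟩, ⟨2 | 1⟩, ⟨2 | 1⟩, ⟨2 | 1⟩, ⟨2 | 1⟩, ⟨2 | 1⟩, ⟨2 | 1⟩, ⟨2 | 1 1⟩, ⟨2 | 2⟩, ⟨2 | 2⟩, ⟨2 | 2⟩]


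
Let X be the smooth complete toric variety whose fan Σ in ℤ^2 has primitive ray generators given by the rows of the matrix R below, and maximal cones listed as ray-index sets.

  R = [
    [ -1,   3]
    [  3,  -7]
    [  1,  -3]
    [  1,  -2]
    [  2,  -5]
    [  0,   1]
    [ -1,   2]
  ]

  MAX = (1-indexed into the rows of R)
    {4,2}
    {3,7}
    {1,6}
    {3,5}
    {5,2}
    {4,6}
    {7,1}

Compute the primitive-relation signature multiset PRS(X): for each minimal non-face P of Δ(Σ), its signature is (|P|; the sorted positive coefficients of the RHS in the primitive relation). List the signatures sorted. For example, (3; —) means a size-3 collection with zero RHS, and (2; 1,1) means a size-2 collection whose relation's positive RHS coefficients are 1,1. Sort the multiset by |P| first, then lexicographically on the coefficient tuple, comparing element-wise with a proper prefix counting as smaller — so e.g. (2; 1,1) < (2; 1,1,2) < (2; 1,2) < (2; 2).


Primitive collections (14):

  P = {1,3}:  v_{1} + v_{3} = 0 — sig = (2; —)
  P = {4,7}:  v_{4} + v_{7} = 0 — sig = (2; —)
  P = {1,4}:  v_{1} + v_{4} = v_{6} — sig = (2; 1)
  P = {1,5}:  v_{1} + v_{5} = v_{4} — sig = (2; 1)
  P = {2,7}:  v_{2} + v_{7} = v_{5} — sig = (2; 1)
  P = {3,4}:  v_{3} + v_{4} = v_{5} — sig = (2; 1)
  P = {3,6}:  v_{3} + v_{6} = v_{4} — sig = (2; 1)
  P = {4,5}:  v_{4} + v_{5} = v_{2} — sig = (2; 1)
  P = {5,7}:  v_{5} + v_{7} = v_{3} — sig = (2; 1)
  P = {6,7}:  v_{6} + v_{7} = v_{1} — sig = (2; 1)
  P = {1,2}:  v_{1} + v_{2} = 2·v_{4} — sig = (2; 2)
  P = {2,3}:  v_{2} + v_{3} = 2·v_{5} — sig = (2; 2)
  P = {5,6}:  v_{5} + v_{6} = 2·v_{4} — sig = (2; 2)
  P = {2,6}:  v_{2} + v_{6} = 3·v_{4} — sig = (2; 3)

Hence PRS(X_Σ) =
[(2; —), (2; —), (2; 1), (2; 1), (2; 1), (2; 1), (2; 1), (2; 1), (2; 1), (2; 1), (2; 2), (2; 2), (2; 2), (2; 3)]


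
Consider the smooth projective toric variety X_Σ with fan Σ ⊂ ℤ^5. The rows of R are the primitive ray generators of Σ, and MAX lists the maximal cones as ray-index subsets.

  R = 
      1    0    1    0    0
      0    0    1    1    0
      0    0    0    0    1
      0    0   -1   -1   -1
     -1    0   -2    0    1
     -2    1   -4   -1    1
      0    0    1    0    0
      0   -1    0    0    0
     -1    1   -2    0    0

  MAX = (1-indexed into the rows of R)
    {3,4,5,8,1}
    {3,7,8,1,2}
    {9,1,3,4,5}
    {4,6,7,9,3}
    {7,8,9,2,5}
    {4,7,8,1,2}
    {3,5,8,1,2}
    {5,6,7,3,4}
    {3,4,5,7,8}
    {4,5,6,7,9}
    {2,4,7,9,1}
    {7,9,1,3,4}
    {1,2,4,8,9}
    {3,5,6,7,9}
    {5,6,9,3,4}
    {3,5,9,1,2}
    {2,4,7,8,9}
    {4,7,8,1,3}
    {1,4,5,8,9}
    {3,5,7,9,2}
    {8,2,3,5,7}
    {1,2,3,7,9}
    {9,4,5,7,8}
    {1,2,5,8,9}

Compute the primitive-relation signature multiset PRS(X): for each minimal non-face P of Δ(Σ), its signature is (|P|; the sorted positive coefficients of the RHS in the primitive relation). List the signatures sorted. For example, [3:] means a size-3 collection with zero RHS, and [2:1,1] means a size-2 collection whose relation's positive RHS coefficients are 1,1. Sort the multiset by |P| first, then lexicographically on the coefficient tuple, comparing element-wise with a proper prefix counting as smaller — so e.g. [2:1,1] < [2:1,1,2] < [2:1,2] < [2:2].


|primitive collections| = 9. Relations:

  P = {2,6}:  v_{2} + v_{6} = v_{5} + v_{7} + v_{9}  so sig = [2:1,1,1]
  P = {1,6}:  v_{1} + v_{6} = 2·v_{3} + v_{4} + v_{9}  so sig = [2:1,1,2]
  P = {6,8}:  v_{6} + v_{8} = v_{4} + 2·v_{5} + v_{7}  so sig = [2:1,1,2]
  P = {2,3,4}:  v_{2} + v_{3} + v_{4} = 0  so sig = [3:]
  P = {1,5,7}:  v_{1} + v_{5} + v_{7} = v_{3}  so sig = [3:1]
  P = {3,8,9}:  v_{3} + v_{8} + v_{9} = v_{5}  so sig = [3:1]
  P = {2,4,5}:  v_{2} + v_{4} + v_{5} = v_{8} + v_{9}  so sig = [3:1,1]
  P = {1,7,8,9}:  v_{1} + v_{7} + v_{8} + v_{9} = 0  so sig = [4:]
  P = {3,4,5,7,9}:  v_{3} + v_{4} + v_{5} + v_{7} + v_{9} = v_{6}  so sig = [5:1]

Sorted signature multiset PRS(X):
    [2:1,1,1]
    [2:1,1,2]
    [2:1,1,2]
    [3:]
    [3:1]
    [3:1]
    [3:1,1]
    [4:]
    [5:1]


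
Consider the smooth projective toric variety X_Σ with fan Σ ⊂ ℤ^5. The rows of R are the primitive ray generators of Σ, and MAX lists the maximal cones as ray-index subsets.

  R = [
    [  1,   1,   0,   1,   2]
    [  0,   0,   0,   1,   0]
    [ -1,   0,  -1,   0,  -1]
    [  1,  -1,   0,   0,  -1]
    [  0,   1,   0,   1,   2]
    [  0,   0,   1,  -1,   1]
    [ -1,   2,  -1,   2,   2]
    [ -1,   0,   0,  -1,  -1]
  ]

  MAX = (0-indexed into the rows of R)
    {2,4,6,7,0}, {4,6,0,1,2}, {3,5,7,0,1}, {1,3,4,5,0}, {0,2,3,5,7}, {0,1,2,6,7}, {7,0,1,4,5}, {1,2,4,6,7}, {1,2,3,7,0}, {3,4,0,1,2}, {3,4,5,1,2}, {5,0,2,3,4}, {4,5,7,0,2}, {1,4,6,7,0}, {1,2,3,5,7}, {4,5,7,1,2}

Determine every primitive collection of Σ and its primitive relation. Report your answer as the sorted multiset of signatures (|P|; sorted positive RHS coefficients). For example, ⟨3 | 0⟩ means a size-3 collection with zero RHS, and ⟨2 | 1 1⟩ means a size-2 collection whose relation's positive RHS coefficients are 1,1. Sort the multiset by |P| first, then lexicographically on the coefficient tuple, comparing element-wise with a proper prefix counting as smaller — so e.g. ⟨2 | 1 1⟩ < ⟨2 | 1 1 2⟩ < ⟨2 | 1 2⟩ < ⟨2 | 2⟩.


5 collections generate NE(X_Σ); each relation:

  • {3,6}:  v_{3} + v_{6} = v_{0} + v_{1} + v_{2}  ⇒ sig = ⟨2 | 1 1 1⟩
  • {5,6}:  v_{5} + v_{6} = 2·v_{4} + v_{7}  ⇒ sig = ⟨2 | 1 2⟩
  • {3,4,7}:  v_{3} + v_{4} + v_{7} = 0  ⇒ sig = ⟨3 | 0⟩
  • {0,1,2,5}:  v_{0} + v_{1} + v_{2} + v_{5} = v_{4}  ⇒ sig = ⟨4 | 1⟩
  • {0,1,2,4,7}:  v_{0} + v_{1} + v_{2} + v_{4} + v_{7} = v_{6}  ⇒ sig = ⟨5 | 1⟩

so the primitive-relation signature multiset is
    |P|=2: 2 collections, coeffs (1,1,1), (1,2)
    |P|=3: 1 collection, coeffs ()
    |P|=4: 1 collection, coeffs (1)
    |P|=5: 1 collection, coeffs (1)


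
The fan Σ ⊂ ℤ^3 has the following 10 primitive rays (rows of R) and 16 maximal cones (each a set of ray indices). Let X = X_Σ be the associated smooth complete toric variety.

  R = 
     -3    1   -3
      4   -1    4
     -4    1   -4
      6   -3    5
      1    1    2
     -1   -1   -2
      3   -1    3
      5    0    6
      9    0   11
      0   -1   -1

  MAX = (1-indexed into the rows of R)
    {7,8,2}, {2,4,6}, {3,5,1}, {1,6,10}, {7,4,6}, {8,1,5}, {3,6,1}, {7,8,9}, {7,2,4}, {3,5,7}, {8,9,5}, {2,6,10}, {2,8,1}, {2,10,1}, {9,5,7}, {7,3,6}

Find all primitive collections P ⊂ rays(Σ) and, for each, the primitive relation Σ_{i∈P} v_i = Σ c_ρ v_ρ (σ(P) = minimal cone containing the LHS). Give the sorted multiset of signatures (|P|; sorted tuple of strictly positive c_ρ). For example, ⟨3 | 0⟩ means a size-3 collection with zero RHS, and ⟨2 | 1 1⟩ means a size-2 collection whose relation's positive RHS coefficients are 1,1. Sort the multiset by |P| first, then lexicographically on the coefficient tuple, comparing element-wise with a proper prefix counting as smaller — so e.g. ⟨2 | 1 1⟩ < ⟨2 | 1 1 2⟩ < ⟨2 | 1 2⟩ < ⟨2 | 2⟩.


Σ has 24 primitive collections:

  P = {1,7}:  v_{1} + v_{7} = 0  ⇒ sig = ⟨2 | 0⟩
  P = {2,3}:  v_{2} + v_{3} = 0  ⇒ sig = ⟨2 | 0⟩
  P = {5,6}:  v_{5} + v_{6} = 0  ⇒ sig = ⟨2 | 0⟩
  P = {2,5}:  v_{2} + v_{5} = v_{8}  ⇒ sig = ⟨2 | 1⟩
  P = {3,8}:  v_{3} + v_{8} = v_{5}  ⇒ sig = ⟨2 | 1⟩
  P = {6,8}:  v_{6} + v_{8} = v_{2}  ⇒ sig = ⟨2 | 1⟩
  P = {1,4}:  v_{1} + v_{4} = v_{2} + v_{6}  ⇒ sig = ⟨2 | 1 1⟩
  P = {1,9}:  v_{1} + v_{9} = v_{5} + v_{8}  ⇒ sig = ⟨2 | 1 1⟩
  P = {3,4}:  v_{3} + v_{4} = v_{6} + v_{7}  ⇒ sig = ⟨2 | 1 1⟩
  P = {3,10}:  v_{3} + v_{10} = v_{1} + v_{6}  ⇒ sig = ⟨2 | 1 1⟩
  P = {4,5}:  v_{4} + v_{5} = v_{2} + v_{7}  ⇒ sig = ⟨2 | 1 1⟩
  P = {5,10}:  v_{5} + v_{10} = v_{1} + v_{2}  ⇒ sig = ⟨2 | 1 1⟩
  P = {6,9}:  v_{6} + v_{9} = v_{7} + v_{8}  ⇒ sig = ⟨2 | 1 1⟩
  P = {7,10}:  v_{7} + v_{10} = v_{2} + v_{6}  ⇒ sig = ⟨2 | 1 1⟩
  P = {9,10}:  v_{9} + v_{10} = v_{2} + v_{8}  ⇒ sig = ⟨2 | 1 1⟩
  P = {4,9}:  v_{4} + v_{9} = v_{2} + 2·v_{7} + v_{8}  ⇒ sig = ⟨2 | 1 1 2⟩
  P = {2,9}:  v_{2} + v_{9} = v_{7} + 2·v_{8}  ⇒ sig = ⟨2 | 1 2⟩
  P = {3,9}:  v_{3} + v_{9} = 2·v_{5} + v_{7}  ⇒ sig = ⟨2 | 1 2⟩
  P = {4,8}:  v_{4} + v_{8} = 2·v_{2} + v_{7}  ⇒ sig = ⟨2 | 1 2⟩
  P = {8,10}:  v_{8} + v_{10} = v_{1} + 2·v_{2}  ⇒ sig = ⟨2 | 1 2⟩
  P = {4,10}:  v_{4} + v_{10} = 2·v_{2} + 2·v_{6}  ⇒ sig = ⟨2 | 2 2⟩
  P = {1,2,6}:  v_{1} + v_{2} + v_{6} = v_{10}  ⇒ sig = ⟨3 | 1⟩
  P = {2,6,7}:  v_{2} + v_{6} + v_{7} = v_{4}  ⇒ sig = ⟨3 | 1⟩
  P = {5,7,8}:  v_{5} + v_{7} + v_{8} = v_{9}  ⇒ sig = ⟨3 | 1⟩

Hence PRS(X_Σ) =
    ⟨2 | 0⟩
    ⟨2 | 0⟩
    ⟨2 | 0⟩
    ⟨2 | 1⟩
    ⟨2 | 1⟩
    ⟨2 | 1⟩
    ⟨2 | 1 1⟩
    ⟨2 | 1 1⟩
    ⟨2 | 1 1⟩
    ⟨2 | 1 1⟩
    ⟨2 | 1 1⟩
    ⟨2 | 1 1⟩
    ⟨2 | 1 1⟩
    ⟨2 | 1 1⟩
    ⟨2 | 1 1⟩
    ⟨2 | 1 1 2⟩
    ⟨2 | 1 2⟩
    ⟨2 | 1 2⟩
    ⟨2 | 1 2⟩
    ⟨2 | 1 2⟩
    ⟨2 | 2 2⟩
    ⟨3 | 1⟩
    ⟨3 | 1⟩
    ⟨3 | 1⟩


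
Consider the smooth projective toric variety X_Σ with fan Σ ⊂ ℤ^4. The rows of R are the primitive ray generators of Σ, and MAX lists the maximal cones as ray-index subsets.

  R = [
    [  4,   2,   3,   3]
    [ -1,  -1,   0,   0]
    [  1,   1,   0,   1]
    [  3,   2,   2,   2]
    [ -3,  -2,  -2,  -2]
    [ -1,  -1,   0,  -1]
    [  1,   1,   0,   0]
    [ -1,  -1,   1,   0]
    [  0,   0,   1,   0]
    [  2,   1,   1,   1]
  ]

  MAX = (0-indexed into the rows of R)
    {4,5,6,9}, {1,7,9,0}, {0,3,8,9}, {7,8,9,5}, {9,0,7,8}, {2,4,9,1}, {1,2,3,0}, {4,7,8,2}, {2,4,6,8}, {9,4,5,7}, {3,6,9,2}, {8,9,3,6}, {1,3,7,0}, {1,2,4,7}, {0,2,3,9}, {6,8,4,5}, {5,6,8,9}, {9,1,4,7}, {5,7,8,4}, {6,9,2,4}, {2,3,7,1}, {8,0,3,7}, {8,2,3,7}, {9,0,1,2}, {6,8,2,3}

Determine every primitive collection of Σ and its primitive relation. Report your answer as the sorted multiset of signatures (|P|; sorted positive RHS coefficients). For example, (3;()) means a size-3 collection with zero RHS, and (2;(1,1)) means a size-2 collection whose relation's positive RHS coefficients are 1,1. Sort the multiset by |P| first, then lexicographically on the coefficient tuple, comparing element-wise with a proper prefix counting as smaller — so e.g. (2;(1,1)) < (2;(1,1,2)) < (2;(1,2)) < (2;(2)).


Δ(Σ) — 10 vertices, 17 min non-faces:

  • {1,6}:  v_{1} + v_{6} = 0  →  sig = (2;())
  • {2,5}:  v_{2} + v_{5} = 0  →  sig = (2;())
  • {3,4}:  v_{3} + v_{4} = 0  →  sig = (2;())
  • {1,8}:  v_{1} + v_{8} = v_{7}  →  sig = (2;(1))
  • {6,7}:  v_{6} + v_{7} = v_{8}  →  sig = (2;(1))
  • {0,4}:  v_{0} + v_{4} = v_{1} + v_{9}  →  sig = (2;(1,1))
  • {0,6}:  v_{0} + v_{6} = v_{3} + v_{9}  →  sig = (2;(1,1))
  • {3,5}:  v_{3} + v_{5} = v_{8} + v_{9}  →  sig = (2;(1,1))
  • {1,5}:  v_{1} + v_{5} = v_{4} + v_{7} + v_{9}  →  sig = (2;(1,1,1))
  • {0,5}:  v_{0} + v_{5} = v_{7} + 2·v_{9}  →  sig = (2;(1,2))
  • {1,3,9}:  v_{1} + v_{3} + v_{9} = v_{0}  →  sig = (3;(1))
  • {2,8,9}:  v_{2} + v_{8} + v_{9} = v_{3}  →  sig = (3;(1))
  • {4,8,9}:  v_{4} + v_{8} + v_{9} = v_{5}  →  sig = (3;(1))
  • {2,7,9}:  v_{2} + v_{7} + v_{9} = v_{1} + v_{3}  →  sig = (3;(1,1))
  • {3,7,9}:  v_{3} + v_{7} + v_{9} = v_{0} + v_{8}  →  sig = (3;(1,1))
  • {0,2,8}:  v_{0} + v_{2} + v_{8} = v_{1} + 2·v_{3}  →  sig = (3;(1,2))
  • {0,2,7}:  v_{0} + v_{2} + v_{7} = 2·v_{1} + 2·v_{3}  →  sig = (3;(2,2))

Signatures (|P|; sorted positive RHS coefficients), sorted:
{ (2;()) ×3,  (2;(1)) ×2,  (2;(1,1)) ×3,  (2;(1,1,1)),  (2;(1,2)),  (3;(1)) ×3,  (3;(1,1)) ×2,  (3;(1,2)),  (3;(2,2)) }


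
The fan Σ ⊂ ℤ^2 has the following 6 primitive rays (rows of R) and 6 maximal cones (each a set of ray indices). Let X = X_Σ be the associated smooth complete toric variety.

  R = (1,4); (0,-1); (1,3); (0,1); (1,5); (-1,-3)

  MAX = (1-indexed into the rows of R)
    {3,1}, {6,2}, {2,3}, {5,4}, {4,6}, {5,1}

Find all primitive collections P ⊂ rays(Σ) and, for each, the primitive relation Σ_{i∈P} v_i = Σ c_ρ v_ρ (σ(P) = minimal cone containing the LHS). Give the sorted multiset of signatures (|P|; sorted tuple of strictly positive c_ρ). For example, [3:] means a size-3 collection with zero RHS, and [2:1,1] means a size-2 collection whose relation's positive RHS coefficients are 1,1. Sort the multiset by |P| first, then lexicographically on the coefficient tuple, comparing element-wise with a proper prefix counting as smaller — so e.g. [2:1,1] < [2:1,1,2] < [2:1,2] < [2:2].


Minimal non-faces — 9 found among 6 rays, 6 max cones:

  • {2,4}:  v_{2} + v_{4} = 0  ⇒ sig = [2:]
  • {3,6}:  v_{3} + v_{6} = 0  ⇒ sig = [2:]
  • {1,2}:  v_{1} + v_{2} = v_{3}  ⇒ sig = [2:1]
  • {1,4}:  v_{1} + v_{4} = v_{5}  ⇒ sig = [2:1]
  • {1,6}:  v_{1} + v_{6} = v_{4}  ⇒ sig = [2:1]
  • {2,5}:  v_{2} + v_{5} = v_{1}  ⇒ sig = [2:1]
  • {3,4}:  v_{3} + v_{4} = v_{1}  ⇒ sig = [2:1]
  • {3,5}:  v_{3} + v_{5} = 2·v_{1}  ⇒ sig = [2:2]
  • {5,6}:  v_{5} + v_{6} = 2·v_{4}  ⇒ sig = [2:2]

Sorted signature multiset PRS(X):
    |P|=2: 9 collections, coeffs (), (), (1), (1), (1), (1), (1), (2), (2)


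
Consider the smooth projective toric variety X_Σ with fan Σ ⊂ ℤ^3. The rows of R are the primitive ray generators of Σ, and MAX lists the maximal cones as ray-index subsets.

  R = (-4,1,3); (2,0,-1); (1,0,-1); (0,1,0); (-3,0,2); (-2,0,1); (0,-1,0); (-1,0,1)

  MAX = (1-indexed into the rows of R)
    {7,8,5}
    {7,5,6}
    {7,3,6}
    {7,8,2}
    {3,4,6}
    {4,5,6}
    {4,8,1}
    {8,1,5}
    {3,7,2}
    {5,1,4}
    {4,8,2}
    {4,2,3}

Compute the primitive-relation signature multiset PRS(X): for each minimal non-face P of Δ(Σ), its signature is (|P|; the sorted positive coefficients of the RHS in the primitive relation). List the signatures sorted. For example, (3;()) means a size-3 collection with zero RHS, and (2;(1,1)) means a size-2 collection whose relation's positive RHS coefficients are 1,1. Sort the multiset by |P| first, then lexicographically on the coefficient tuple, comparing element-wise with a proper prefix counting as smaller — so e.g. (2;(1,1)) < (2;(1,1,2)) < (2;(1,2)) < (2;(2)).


Minimal non-faces — 11 found among 8 rays, 12 max cones:

  {2,6}:  v_{2} + v_{6} = 0  ⇒ sig = (2;())
  {3,8}:  v_{3} + v_{8} = 0  ⇒ sig = (2;())
  {4,7}:  v_{4} + v_{7} = 0  ⇒ sig = (2;())
  {2,5}:  v_{2} + v_{5} = v_{8}  ⇒ sig = (2;(1))
  {3,5}:  v_{3} + v_{5} = v_{6}  ⇒ sig = (2;(1))
  {6,8}:  v_{6} + v_{8} = v_{5}  ⇒ sig = (2;(1))
  {1,3}:  v_{1} + v_{3} = v_{4} + v_{5}  ⇒ sig = (2;(1,1))
  {1,7}:  v_{1} + v_{7} = v_{5} + v_{8}  ⇒ sig = (2;(1,1))
  {1,2}:  v_{1} + v_{2} = v_{4} + 2·v_{8}  ⇒ sig = (2;(1,2))
  {1,6}:  v_{1} + v_{6} = v_{4} + 2·v_{5}  ⇒ sig = (2;(1,2))
  {4,5,8}:  v_{4} + v_{5} + v_{8} = v_{1}  ⇒ sig = (3;(1))

Hence PRS(X_Σ) =
    (2;())
    (2;())
    (2;())
    (2;(1))
    (2;(1))
    (2;(1))
    (2;(1,1))
    (2;(1,1))
    (2;(1,2))
    (2;(1,2))
    (3;(1))


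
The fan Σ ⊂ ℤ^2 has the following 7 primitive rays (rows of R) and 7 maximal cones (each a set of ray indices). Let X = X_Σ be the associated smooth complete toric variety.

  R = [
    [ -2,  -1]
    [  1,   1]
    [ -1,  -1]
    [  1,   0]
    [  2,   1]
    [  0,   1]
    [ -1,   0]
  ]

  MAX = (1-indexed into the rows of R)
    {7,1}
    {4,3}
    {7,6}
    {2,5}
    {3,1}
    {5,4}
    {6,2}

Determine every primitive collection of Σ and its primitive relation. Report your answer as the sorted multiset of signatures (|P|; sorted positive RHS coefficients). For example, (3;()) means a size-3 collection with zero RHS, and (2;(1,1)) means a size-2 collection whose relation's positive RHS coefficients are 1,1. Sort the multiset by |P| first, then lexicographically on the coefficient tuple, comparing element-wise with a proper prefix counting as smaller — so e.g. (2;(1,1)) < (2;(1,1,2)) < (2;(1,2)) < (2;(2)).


14 collections generate NE(X_Σ); each relation:

  P = {1,5}:  v_{1} + v_{5} = 0 ; sig = (2;())
  P = {2,3}:  v_{2} + v_{3} = 0 ; sig = (2;())
  P = {4,7}:  v_{4} + v_{7} = 0 ; sig = (2;())
  P = {1,2}:  v_{1} + v_{2} = v_{7} ; sig = (2;(1))
  P = {1,4}:  v_{1} + v_{4} = v_{3} ; sig = (2;(1))
  P = {2,4}:  v_{2} + v_{4} = v_{5} ; sig = (2;(1))
  P = {2,7}:  v_{2} + v_{7} = v_{6} ; sig = (2;(1))
  P = {3,5}:  v_{3} + v_{5} = v_{4} ; sig = (2;(1))
  P = {3,6}:  v_{3} + v_{6} = v_{7} ; sig = (2;(1))
  P = {3,7}:  v_{3} + v_{7} = v_{1} ; sig = (2;(1))
  P = {4,6}:  v_{4} + v_{6} = v_{2} ; sig = (2;(1))
  P = {5,7}:  v_{5} + v_{7} = v_{2} ; sig = (2;(1))
  P = {1,6}:  v_{1} + v_{6} = 2·v_{7} ; sig = (2;(2))
  P = {5,6}:  v_{5} + v_{6} = 2·v_{2} ; sig = (2;(2))

so the primitive-relation signature multiset is
{ (2;()) ×3,  (2;(1)) ×9,  (2;(2)) ×2 }


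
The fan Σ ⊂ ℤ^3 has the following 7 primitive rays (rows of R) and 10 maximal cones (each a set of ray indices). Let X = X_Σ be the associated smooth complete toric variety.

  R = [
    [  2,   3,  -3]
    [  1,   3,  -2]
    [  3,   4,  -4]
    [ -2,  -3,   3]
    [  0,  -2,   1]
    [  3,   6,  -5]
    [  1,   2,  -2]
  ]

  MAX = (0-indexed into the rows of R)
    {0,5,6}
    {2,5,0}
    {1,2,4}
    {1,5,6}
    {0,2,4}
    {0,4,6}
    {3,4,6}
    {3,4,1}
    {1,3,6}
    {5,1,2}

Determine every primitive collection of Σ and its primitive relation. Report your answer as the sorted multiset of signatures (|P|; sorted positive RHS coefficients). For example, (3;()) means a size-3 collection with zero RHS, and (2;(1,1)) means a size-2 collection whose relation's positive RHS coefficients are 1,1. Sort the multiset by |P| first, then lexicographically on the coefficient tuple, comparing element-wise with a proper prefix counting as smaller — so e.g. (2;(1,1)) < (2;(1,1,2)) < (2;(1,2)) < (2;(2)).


Δ(Σ) — 7 vertices, 7 min non-faces:

  P = {0,3}:  v_{0} + v_{3} = 0 ; sig = (2;())
  P = {0,1}:  v_{0} + v_{1} = v_{5} ; sig = (2;(1))
  P = {3,5}:  v_{3} + v_{5} = v_{1} ; sig = (2;(1))
  P = {4,5}:  v_{4} + v_{5} = v_{2} ; sig = (2;(1))
  P = {2,3}:  v_{2} + v_{3} = v_{1} + v_{4} ; sig = (2;(1,1))
  P = {2,6}:  v_{2} + v_{6} = 2·v_{0} ; sig = (2;(2))
  P = {1,4,6}:  v_{1} + v_{4} + v_{6} = v_{0} ; sig = (3;(1))

Signatures (|P|; sorted positive RHS coefficients), sorted:
[(2;()), (2;(1)), (2;(1)), (2;(1)), (2;(1,1)), (2;(2)), (3;(1))]
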